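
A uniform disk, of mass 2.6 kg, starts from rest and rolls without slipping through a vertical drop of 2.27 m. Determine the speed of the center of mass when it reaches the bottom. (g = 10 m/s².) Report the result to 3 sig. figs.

Here I = (1/2)MR², so the shape factor k = I/(MR²) = 0.5.
Rolling without slipping gives ω = v/R, so the total kinetic energy is ½Mv² + ½Iω² = ½(1+k)Mv² = (3/4)Mv².
Setting Mgh = (3/4)Mv² gives v = √(2gh/(1+k)) = √(2·10·2.27/1.5) ≈ 5.50 m/s.

v ≈ 5.50 m/s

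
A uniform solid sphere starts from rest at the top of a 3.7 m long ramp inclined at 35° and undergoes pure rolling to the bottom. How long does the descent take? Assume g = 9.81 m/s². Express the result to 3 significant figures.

With I = (2/5)MR², the ratio k = I/(MR²) is 0.4.
Along the incline Mg sinθ − f = Ma, and torque about the center fR = Iα = kMR²(a/R) gives f = kMa.
Hence a = g sinθ/(1+k) = 9.81×sin35°/1.4 = 4.019 m/s².
With constant a from rest, t = √(2L/a) = √(2·3.7/4.019) ≈ 1.36 s.

t ≈ 1.36 s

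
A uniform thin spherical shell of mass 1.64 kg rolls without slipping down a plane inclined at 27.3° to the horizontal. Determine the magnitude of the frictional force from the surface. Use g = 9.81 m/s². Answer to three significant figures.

For this body I = (2/3)MR², i.e. k = I/(MR²) = 2/3.
Newton's second law down the slope: Mg sinθ − f = Ma. The torque equation fR = Iα (with α = a/R) gives f = kMa.
Combining, a = g sinθ/(1+k) and f = kMa = kMg sinθ/(1+k).
f = (2/3) × 1.64 × 9.81 × sin27.3° / 1.667 ≈ 2.95 N.

f ≈ 2.95 N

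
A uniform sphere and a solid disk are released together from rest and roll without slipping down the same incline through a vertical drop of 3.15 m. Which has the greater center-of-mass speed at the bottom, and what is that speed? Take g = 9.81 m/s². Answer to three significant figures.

the uniform sphere, at v ≈ 6.64 m/s

For rolling without slipping, Mgh = ½(1+k)Mv² where k = I/(MR²), so v = √(2gh/(1+k)).
Uniform sphere: k = 0.4, giving v = √(2×9.81×3.15/1.4) = 6.644 m/s.
Solid disk: k = 0.5, giving v = √(2×9.81×3.15/1.5) = 6.419 m/s.
The smaller k wins: the uniform sphere, at ≈ 6.64 m/s.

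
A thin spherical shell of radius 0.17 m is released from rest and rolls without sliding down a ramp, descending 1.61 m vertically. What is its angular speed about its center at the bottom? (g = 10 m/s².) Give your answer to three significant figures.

ω ≈ 25.9 rad/s

For this body I = (2/3)MR², i.e. k = I/(MR²) = 2/3.
Rolling without slipping gives ω = v/R, so the total kinetic energy is ½Mv² + ½Iω² = ½(1+k)Mv² = (5/6)Mv².
Energy conservation Mgh = ½(1+k)Mv² gives v = √(2gh/(1+k)) = √(2 × 10 × 1.61 / 1.667) = 4.395 m/s.
The angular speed follows from ω = v/R = 4.395/0.17 ≈ 25.9 rad/s.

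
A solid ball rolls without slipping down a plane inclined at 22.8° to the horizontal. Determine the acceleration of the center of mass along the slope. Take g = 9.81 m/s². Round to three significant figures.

a ≈ 2.72 m/s²

The moment of inertia is (2/5)MR², giving k ≡ I/(MR²) = 0.4.
Along the incline Mg sinθ − f = Ma, and torque about the center fR = Iα = kMR²(a/R) gives f = kMa.
Eliminating f: Mg sinθ = (1+k)Ma, so a = g sinθ/(1+k) = 9.81 × sin22.8° / 1.4 ≈ 2.72 m/s².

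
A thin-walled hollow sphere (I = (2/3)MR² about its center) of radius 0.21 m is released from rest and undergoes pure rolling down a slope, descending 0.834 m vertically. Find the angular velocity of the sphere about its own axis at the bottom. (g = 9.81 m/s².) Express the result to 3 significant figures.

ω ≈ 14.9 rad/s

With I = (2/3)MR², the ratio k = I/(MR²) is 2/3.
Since it rolls without slipping, ω = v/R and KE = ½Mv² + ½Iω² = ½(1+k)Mv² = (5/6)Mv².
Energy conservation Mgh = ½(1+k)Mv² gives v = √(2gh/(1+k)) = √(2 × 9.81 × 0.834 / 1.667) = 3.133 m/s.
Then ω = v/R = 3.133 / 0.21 ≈ 14.9 rad/s.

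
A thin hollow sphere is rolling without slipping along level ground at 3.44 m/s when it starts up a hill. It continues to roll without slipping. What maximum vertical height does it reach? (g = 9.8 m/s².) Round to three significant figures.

h ≈ 1.01 m

With I = (2/3)MR², the ratio k = I/(MR²) is 2/3.
Pure rolling means v = ωR; then KE = ½Mv² + ½I(v/R)² = ½(1+k)Mv² = (5/6)Mv².
At the top the kinetic energy is zero, so (5/6)Mv₀² = Mgh.
Thus h = (1+k)v₀²/(2g) = 1.667 × 3.44² / (2 × 9.8) ≈ 1.01 m.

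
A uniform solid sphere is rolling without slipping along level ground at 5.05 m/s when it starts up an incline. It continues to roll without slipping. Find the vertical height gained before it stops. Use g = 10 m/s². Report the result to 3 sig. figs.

For this body I = (2/5)MR², i.e. k = I/(MR²) = 0.4.
Since it rolls without slipping, ω = v/R and KE = ½Mv² + ½Iω² = ½(1+k)Mv² = (7/10)Mv².
All of this converts to potential energy at the highest point: (7/10)Mv₀² = Mgh.
Thus h = (1+k)v₀²/(2g) = 1.4 × 5.05² / (2 × 10) ≈ 1.79 m.

h ≈ 1.79 m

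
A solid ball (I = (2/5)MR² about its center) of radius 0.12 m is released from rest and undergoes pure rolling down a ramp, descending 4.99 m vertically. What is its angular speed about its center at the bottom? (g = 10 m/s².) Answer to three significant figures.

The moment of inertia is (2/5)MR², giving k ≡ I/(MR²) = 0.4.
The rolling condition ω = v/R makes the rotational term ½I(v/R)² = ½kMv², so KE_total = ½(1+k)Mv² = (7/10)Mv².
Energy conservation Mgh = ½(1+k)Mv² gives v = √(2gh/(1+k)) = √(2 × 10 × 4.99 / 1.4) = 8.443 m/s.
Then ω = v/R = 8.443 / 0.12 ≈ 70.4 rad/s.

ω ≈ 70.4 rad/s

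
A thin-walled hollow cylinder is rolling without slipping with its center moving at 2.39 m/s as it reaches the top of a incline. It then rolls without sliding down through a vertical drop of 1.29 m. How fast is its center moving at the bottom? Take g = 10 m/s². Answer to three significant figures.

For this body I = MR², i.e. k = I/(MR²) = 1.
The rolling condition ω = v/R makes the rotational term ½I(v/R)² = ½kMv², so KE_total = ½(1+k)Mv² = Mv².
Energy conservation: Mv₀² + Mgh = Mv², so v² = v₀² + 2gh/(1+k).
v = √(2.39² + 2×10×1.29/2) = √18.61 ≈ 4.31 m/s.

v ≈ 4.31 m/s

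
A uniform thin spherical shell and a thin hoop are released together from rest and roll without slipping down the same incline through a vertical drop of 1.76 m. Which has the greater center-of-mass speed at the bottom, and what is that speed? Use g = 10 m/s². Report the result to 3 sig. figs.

the uniform thin spherical shell, at v ≈ 4.60 m/s

For rolling without slipping, Mgh = ½(1+k)Mv² where k = I/(MR²), so v = √(2gh/(1+k)).
Uniform thin spherical shell: k = 2/3, giving v = √(2×10×1.76/1.667) = 4.596 m/s.
Thin hoop: k = 1, giving v = √(2×10×1.76/2) = 4.195 m/s.
The smaller k wins: the uniform thin spherical shell, at ≈ 4.60 m/s.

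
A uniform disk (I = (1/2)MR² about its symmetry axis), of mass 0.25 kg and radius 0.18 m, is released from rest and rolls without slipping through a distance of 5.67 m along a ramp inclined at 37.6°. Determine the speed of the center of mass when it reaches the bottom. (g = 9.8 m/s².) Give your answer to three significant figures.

Here I = (1/2)MR², so the shape factor k = I/(MR²) = 0.5.
Since it rolls without slipping, ω = v/R and KE = ½Mv² + ½Iω² = ½(1+k)Mv² = (3/4)Mv².
The vertical drop is h = L sinθ = 5.67 × sin37.6° = 3.46 m.
Setting Mgh = (3/4)Mv² gives v = √(2gh/(1+k)) = √(2·9.8·3.46/1.5) ≈ 6.72 m/s.

v ≈ 6.72 m/s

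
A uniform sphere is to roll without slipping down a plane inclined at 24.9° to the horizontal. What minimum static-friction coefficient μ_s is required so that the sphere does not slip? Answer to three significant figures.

With I = (2/5)MR², the ratio k = I/(MR²) is 0.4.
Translational: Mg sinθ − f = Ma. Rotational about the CM: fR = Iα = kMRa, so f = kMa.
These give a = g sinθ/(1+k) and the required friction f = kMg sinθ/(1+k).
With N = Mg cosθ, the no-slip condition f ≤ μN gives μ_min = f/N = k tanθ/(1+k).
μ_min = 0.4 × tan24.9° / 1.4 ≈ 0.133.

μ_min ≈ 0.133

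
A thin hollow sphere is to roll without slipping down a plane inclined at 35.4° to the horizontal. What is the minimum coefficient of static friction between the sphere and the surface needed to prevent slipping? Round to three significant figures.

μ_min ≈ 0.284

The moment of inertia is (2/3)MR², giving k ≡ I/(MR²) = 2/3.
Newton's second law down the slope: Mg sinθ − f = Ma. The torque equation fR = Iα (with α = a/R) gives f = kMa.
These give a = g sinθ/(1+k) and the required friction f = kMg sinθ/(1+k).
With N = Mg cosθ, the no-slip condition f ≤ μN gives μ_min = f/N = k tanθ/(1+k).
μ_min = (2/3) × tan35.4° / 1.667 ≈ 0.284.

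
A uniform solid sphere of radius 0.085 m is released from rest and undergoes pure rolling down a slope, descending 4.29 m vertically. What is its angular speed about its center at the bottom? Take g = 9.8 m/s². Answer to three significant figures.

Here I = (2/5)MR², so the shape factor k = I/(MR²) = 0.4.
Rolling without slipping gives ω = v/R, so the total kinetic energy is ½Mv² + ½Iω² = ½(1+k)Mv² = (7/10)Mv².
Energy conservation Mgh = ½(1+k)Mv² gives v = √(2gh/(1+k)) = √(2 × 9.8 × 4.29 / 1.4) = 7.75 m/s.
Then ω = v/R = 7.75 / 0.085 ≈ 91.2 rad/s.

ω ≈ 91.2 rad/s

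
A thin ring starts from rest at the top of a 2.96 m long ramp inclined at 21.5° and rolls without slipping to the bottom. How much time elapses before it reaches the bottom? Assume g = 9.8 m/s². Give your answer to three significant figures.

For this body I = MR², i.e. k = I/(MR²) = 1.
Translational: Mg sinθ − f = Ma. Rotational about the CM: fR = Iα = kMRa, so f = kMa.
Hence a = g sinθ/(1+k) = 9.8×sin21.5°/2 = 1.796 m/s².
Starting from rest, L = ½at², so t = √(2L/a) = √(2×2.96/1.796) ≈ 1.82 s.

t ≈ 1.82 s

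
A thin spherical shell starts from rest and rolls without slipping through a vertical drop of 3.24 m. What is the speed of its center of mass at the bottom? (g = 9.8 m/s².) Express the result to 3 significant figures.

Here I = (2/3)MR², so the shape factor k = I/(MR²) = 2/3.
The rolling condition ω = v/R makes the rotational term ½I(v/R)² = ½kMv², so KE_total = ½(1+k)Mv² = (5/6)Mv².
Setting Mgh = (5/6)Mv² gives v = √(2gh/(1+k)) = √(2·9.8·3.24/1.667) ≈ 6.17 m/s.

v ≈ 6.17 m/s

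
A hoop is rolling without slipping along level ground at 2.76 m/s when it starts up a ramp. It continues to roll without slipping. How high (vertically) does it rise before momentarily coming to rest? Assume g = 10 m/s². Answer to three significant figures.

h ≈ 0.762 m

The moment of inertia is MR², giving k ≡ I/(MR²) = 1.
Rolling without slipping gives ω = v/R, so the total kinetic energy is ½Mv² + ½Iω² = ½(1+k)Mv² = Mv².
All of this converts to potential energy at the highest point: Mv₀² = Mgh.
Thus h = (1+k)v₀²/(2g) = 2 × 2.76² / (2 × 10) ≈ 0.762 m.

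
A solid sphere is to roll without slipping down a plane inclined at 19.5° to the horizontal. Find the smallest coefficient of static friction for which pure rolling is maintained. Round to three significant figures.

μ_min ≈ 0.101

The moment of inertia is (2/5)MR², giving k ≡ I/(MR²) = 0.4.
Newton's second law down the slope: Mg sinθ − f = Ma. The torque equation fR = Iα (with α = a/R) gives f = kMa.
These give a = g sinθ/(1+k) and the required friction f = kMg sinθ/(1+k).
With N = Mg cosθ, the no-slip condition f ≤ μN gives μ_min = f/N = k tanθ/(1+k).
μ_min = 0.4 × tan19.5° / 1.4 ≈ 0.101.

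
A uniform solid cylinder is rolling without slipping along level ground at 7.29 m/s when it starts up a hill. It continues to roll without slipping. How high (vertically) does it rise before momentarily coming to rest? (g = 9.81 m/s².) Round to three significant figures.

h ≈ 4.06 m

Here I = (1/2)MR², so the shape factor k = I/(MR²) = 0.5.
Pure rolling means v = ωR; then KE = ½Mv² + ½I(v/R)² = ½(1+k)Mv² = (3/4)Mv².
At the top the kinetic energy is zero, so (3/4)Mv₀² = Mgh.
Thus h = (1+k)v₀²/(2g) = 1.5 × 7.29² / (2 × 9.81) ≈ 4.06 m.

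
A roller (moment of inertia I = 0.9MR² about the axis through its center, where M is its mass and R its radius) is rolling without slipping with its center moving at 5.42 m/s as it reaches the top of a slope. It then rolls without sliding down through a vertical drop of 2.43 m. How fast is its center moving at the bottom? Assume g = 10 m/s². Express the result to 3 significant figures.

v ≈ 7.41 m/s

With I = 0.9MR², the ratio k = I/(MR²) is 0.9.
The rolling condition ω = v/R makes the rotational term ½I(v/R)² = ½kMv², so KE_total = ½(1+k)Mv² = (19/20)Mv².
Conserving energy between top and bottom: (19/20)Mv² = (19/20)Mv₀² + Mgh, hence v² = v₀² + 2gh/(1+k).
v = √(5.42² + 2×10×2.43/1.9) = √54.96 ≈ 7.41 m/s.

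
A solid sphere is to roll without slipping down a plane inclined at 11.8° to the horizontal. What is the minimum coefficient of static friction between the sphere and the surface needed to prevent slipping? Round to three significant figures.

The moment of inertia is (2/5)MR², giving k ≡ I/(MR²) = 0.4.
Newton's second law down the slope: Mg sinθ − f = Ma. The torque equation fR = Iα (with α = a/R) gives f = kMa.
These give a = g sinθ/(1+k) and the required friction f = kMg sinθ/(1+k).
With N = Mg cosθ, the no-slip condition f ≤ μN gives μ_min = f/N = k tanθ/(1+k).
μ_min = 0.4 × tan11.8° / 1.4 ≈ 0.0597.

μ_min ≈ 0.0597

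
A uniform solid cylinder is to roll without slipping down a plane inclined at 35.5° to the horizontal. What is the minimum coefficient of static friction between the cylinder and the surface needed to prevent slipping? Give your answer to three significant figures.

For this body I = (1/2)MR², i.e. k = I/(MR²) = 0.5.
Newton's second law down the slope: Mg sinθ − f = Ma. The torque equation fR = Iα (with α = a/R) gives f = kMa.
These give a = g sinθ/(1+k) and the required friction f = kMg sinθ/(1+k).
The normal force is N = Mg cosθ, so μ_min = f/N = k tanθ/(1+k).
μ_min = 0.5 × tan35.5° / 1.5 ≈ 0.238.

μ_min ≈ 0.238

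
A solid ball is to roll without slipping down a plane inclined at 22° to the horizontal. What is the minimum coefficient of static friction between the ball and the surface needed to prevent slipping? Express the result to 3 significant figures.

μ_min ≈ 0.115

For this body I = (2/5)MR², i.e. k = I/(MR²) = 0.4.
Translational: Mg sinθ − f = Ma. Rotational about the CM: fR = Iα = kMRa, so f = kMa.
These give a = g sinθ/(1+k) and the required friction f = kMg sinθ/(1+k).
The normal force is N = Mg cosθ, so μ_min = f/N = k tanθ/(1+k).
μ_min = 0.4 × tan22° / 1.4 ≈ 0.115.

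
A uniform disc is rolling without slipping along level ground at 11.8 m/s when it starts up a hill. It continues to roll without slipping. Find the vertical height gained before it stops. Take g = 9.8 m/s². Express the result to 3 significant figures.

h ≈ 10.7 m

With I = (1/2)MR², the ratio k = I/(MR²) is 0.5.
Since it rolls without slipping, ω = v/R and KE = ½Mv² + ½Iω² = ½(1+k)Mv² = (3/4)Mv².
All of this converts to potential energy at the highest point: (3/4)Mv₀² = Mgh.
Thus h = (1+k)v₀²/(2g) = 1.5 × 11.8² / (2 × 9.8) ≈ 10.7 m.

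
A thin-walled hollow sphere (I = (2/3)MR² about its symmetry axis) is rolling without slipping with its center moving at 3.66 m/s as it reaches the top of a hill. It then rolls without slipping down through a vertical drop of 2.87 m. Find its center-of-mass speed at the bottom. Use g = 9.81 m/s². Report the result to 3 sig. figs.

With I = (2/3)MR², the ratio k = I/(MR²) is 2/3.
Rolling without slipping gives ω = v/R, so the total kinetic energy is ½Mv² + ½Iω² = ½(1+k)Mv² = (5/6)Mv².
Energy conservation: (5/6)Mv₀² + Mgh = (5/6)Mv², so v² = v₀² + 2gh/(1+k).
v = √(3.66² + 2×9.81×2.87/1.667) = √47.18 ≈ 6.87 m/s.

v ≈ 6.87 m/s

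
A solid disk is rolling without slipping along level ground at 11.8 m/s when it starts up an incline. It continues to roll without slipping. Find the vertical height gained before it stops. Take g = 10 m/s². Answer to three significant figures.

h ≈ 10.4 m

With I = (1/2)MR², the ratio k = I/(MR²) is 0.5.
Rolling without slipping gives ω = v/R, so the total kinetic energy is ½Mv² + ½Iω² = ½(1+k)Mv² = (3/4)Mv².
At the top the kinetic energy is zero, so (3/4)Mv₀² = Mgh.
Thus h = (1+k)v₀²/(2g) = 1.5 × 11.8² / (2 × 10) ≈ 10.4 m.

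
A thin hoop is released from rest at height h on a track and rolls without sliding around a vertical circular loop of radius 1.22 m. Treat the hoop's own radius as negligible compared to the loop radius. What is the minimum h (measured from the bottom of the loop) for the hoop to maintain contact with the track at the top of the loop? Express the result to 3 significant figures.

With I = MR², the ratio k = I/(MR²) is 1.
At the top, contact is just lost when gravity alone supplies the centripetal force: Mg = Mv_top²/r, i.e. v_top² = gr.
With ω = v/R, the kinetic energy at speed v is ½(1+k)Mv² = Mv².
Energy conservation from release (height h) to the top (height 2r): Mgh = Mg(2r) + M·gr.
Thus h_min = 2r + (1+k)r/2 = r(2 + 2/2) = 1.22 × 3 ≈ 3.66 m.

h_min ≈ 3.66 m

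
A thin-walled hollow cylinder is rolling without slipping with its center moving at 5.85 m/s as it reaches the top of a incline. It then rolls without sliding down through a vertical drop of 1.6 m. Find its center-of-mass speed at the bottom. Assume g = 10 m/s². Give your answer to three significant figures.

v ≈ 7.09 m/s

With I = MR², the ratio k = I/(MR²) is 1.
Since it rolls without slipping, ω = v/R and KE = ½Mv² + ½Iω² = ½(1+k)Mv² = Mv².
Conserving energy between top and bottom: Mv² = Mv₀² + Mgh, hence v² = v₀² + 2gh/(1+k).
v = √(5.85² + 2×10×1.6/2) = √50.22 ≈ 7.09 m/s.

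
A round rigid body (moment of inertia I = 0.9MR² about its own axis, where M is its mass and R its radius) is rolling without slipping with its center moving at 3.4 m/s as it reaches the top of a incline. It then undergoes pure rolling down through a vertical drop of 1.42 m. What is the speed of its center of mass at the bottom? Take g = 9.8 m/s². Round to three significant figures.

For this body I = 0.9MR², i.e. k = I/(MR²) = 0.9.
Pure rolling means v = ωR; then KE = ½Mv² + ½I(v/R)² = ½(1+k)Mv² = (19/20)Mv².
Conserving energy between top and bottom: (19/20)Mv² = (19/20)Mv₀² + Mgh, hence v² = v₀² + 2gh/(1+k).
v = √(3.4² + 2×9.8×1.42/1.9) = √26.21 ≈ 5.12 m/s.

v ≈ 5.12 m/s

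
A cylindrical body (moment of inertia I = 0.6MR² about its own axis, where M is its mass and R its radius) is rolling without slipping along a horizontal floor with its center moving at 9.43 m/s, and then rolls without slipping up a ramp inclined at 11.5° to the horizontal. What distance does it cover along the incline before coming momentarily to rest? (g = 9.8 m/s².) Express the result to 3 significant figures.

Here I = 0.6MR², so the shape factor k = I/(MR²) = 0.6.
Rolling without slipping gives ω = v/R, so the total kinetic energy is ½Mv² + ½Iω² = ½(1+k)Mv² = (4/5)Mv².
Setting this equal to Mgh gives the vertical rise h = (1+k)v₀²/(2g) = 1.6×9.43²/(2×9.8) = 7.259 m.
The distance along the slope is d = h/sinθ = 7.259/sin11.5° ≈ 36.4 m.

d ≈ 36.4 m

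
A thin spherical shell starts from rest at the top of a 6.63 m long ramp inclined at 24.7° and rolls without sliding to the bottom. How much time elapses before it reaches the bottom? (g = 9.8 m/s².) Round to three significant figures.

Here I = (2/3)MR², so the shape factor k = I/(MR²) = 2/3.
Translational: Mg sinθ − f = Ma. Rotational about the CM: fR = Iα = kMRa, so f = kMa.
Hence a = g sinθ/(1+k) = 9.8×sin24.7°/1.667 = 2.457 m/s².
With constant a from rest, t = √(2L/a) = √(2·6.63/2.457) ≈ 2.32 s.

t ≈ 2.32 s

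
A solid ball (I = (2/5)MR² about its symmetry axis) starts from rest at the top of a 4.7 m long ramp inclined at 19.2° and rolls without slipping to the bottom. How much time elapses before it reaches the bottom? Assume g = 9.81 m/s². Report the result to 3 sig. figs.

Here I = (2/5)MR², so the shape factor k = I/(MR²) = 0.4.
Newton's second law down the slope: Mg sinθ − f = Ma. The torque equation fR = Iα (with α = a/R) gives f = kMa.
Hence a = g sinθ/(1+k) = 9.81×sin19.2°/1.4 = 2.304 m/s².
With constant a from rest, t = √(2L/a) = √(2·4.7/2.304) ≈ 2.02 s.

t ≈ 2.02 s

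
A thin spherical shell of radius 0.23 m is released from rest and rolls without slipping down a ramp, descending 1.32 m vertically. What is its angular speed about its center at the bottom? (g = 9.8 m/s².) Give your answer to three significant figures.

ω ≈ 17.1 rad/s

For this body I = (2/3)MR², i.e. k = I/(MR²) = 2/3.
Pure rolling means v = ωR; then KE = ½Mv² + ½I(v/R)² = ½(1+k)Mv² = (5/6)Mv².
Energy conservation Mgh = ½(1+k)Mv² gives v = √(2gh/(1+k)) = √(2 × 9.8 × 1.32 / 1.667) = 3.94 m/s.
Then ω = v/R = 3.94 / 0.23 ≈ 17.1 rad/s.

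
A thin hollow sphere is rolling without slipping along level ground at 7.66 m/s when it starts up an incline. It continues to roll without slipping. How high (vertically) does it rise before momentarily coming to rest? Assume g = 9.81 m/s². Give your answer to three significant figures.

With I = (2/3)MR², the ratio k = I/(MR²) is 2/3.
Rolling without slipping gives ω = v/R, so the total kinetic energy is ½Mv² + ½Iω² = ½(1+k)Mv² = (5/6)Mv².
All of this converts to potential energy at the highest point: (5/6)Mv₀² = Mgh.
Thus h = (1+k)v₀²/(2g) = 1.667 × 7.66² / (2 × 9.81) ≈ 4.98 m.

h ≈ 4.98 m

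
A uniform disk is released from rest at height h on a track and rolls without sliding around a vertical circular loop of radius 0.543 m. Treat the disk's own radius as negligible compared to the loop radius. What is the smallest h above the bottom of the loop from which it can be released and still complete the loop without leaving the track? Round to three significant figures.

h_min ≈ 1.49 m

The moment of inertia is (1/2)MR², giving k ≡ I/(MR²) = 0.5.
At the top of the loop, the minimum-contact condition is Mg = Mv_top²/r, so v_top² = gr.
With ω = v/R, the kinetic energy at speed v is ½(1+k)Mv² = (3/4)Mv².
Energy conservation from release (height h) to the top (height 2r): Mgh = Mg(2r) + (3/4)M·gr.
Thus h_min = 2r + (1+k)r/2 = r(2 + 1.5/2) = 0.543 × 2.75 ≈ 1.49 m.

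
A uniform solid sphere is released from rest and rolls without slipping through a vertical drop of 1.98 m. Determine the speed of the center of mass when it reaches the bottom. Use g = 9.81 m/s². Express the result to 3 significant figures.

v ≈ 5.27 m/s

With I = (2/5)MR², the ratio k = I/(MR²) is 0.4.
Since it rolls without slipping, ω = v/R and KE = ½Mv² + ½Iω² = ½(1+k)Mv² = (7/10)Mv².
Energy conservation: Mgh = (7/10)Mv², so v = √(2gh/(1+k)) = √(2 × 9.81 × 1.98 / 1.4) ≈ 5.27 m/s.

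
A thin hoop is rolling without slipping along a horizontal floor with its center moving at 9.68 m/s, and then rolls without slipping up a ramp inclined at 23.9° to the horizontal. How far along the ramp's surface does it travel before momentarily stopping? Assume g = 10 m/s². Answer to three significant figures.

Here I = MR², so the shape factor k = I/(MR²) = 1.
Rolling without slipping gives ω = v/R, so the total kinetic energy is ½Mv² + ½Iω² = ½(1+k)Mv² = Mv².
Setting this equal to Mgh gives the vertical rise h = (1+k)v₀²/(2g) = 2×9.68²/(2×10) = 9.37 m.
The distance along the slope is d = h/sinθ = 9.37/sin23.9° ≈ 23.1 m.

d ≈ 23.1 m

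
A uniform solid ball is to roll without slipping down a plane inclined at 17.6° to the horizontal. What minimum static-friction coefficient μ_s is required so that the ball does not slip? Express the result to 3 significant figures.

μ_min ≈ 0.0906

Here I = (2/5)MR², so the shape factor k = I/(MR²) = 0.4.
Newton's second law down the slope: Mg sinθ − f = Ma. The torque equation fR = Iα (with α = a/R) gives f = kMa.
These give a = g sinθ/(1+k) and the required friction f = kMg sinθ/(1+k).
The normal force is N = Mg cosθ, so μ_min = f/N = k tanθ/(1+k).
μ_min = 0.4 × tan17.6° / 1.4 ≈ 0.0906.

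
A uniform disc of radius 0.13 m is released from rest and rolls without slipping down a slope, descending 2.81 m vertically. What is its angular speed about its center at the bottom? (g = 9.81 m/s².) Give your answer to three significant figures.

With I = (1/2)MR², the ratio k = I/(MR²) is 0.5.
Rolling without slipping gives ω = v/R, so the total kinetic energy is ½Mv² + ½Iω² = ½(1+k)Mv² = (3/4)Mv².
Energy conservation Mgh = ½(1+k)Mv² gives v = √(2gh/(1+k)) = √(2 × 9.81 × 2.81 / 1.5) = 6.063 m/s.
Then ω = v/R = 6.063 / 0.13 ≈ 46.6 rad/s.

ω ≈ 46.6 rad/s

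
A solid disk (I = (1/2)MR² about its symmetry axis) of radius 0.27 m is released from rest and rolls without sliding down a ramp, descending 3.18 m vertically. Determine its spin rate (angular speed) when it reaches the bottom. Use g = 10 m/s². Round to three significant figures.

ω ≈ 24.1 rad/s

With I = (1/2)MR², the ratio k = I/(MR²) is 0.5.
The rolling condition ω = v/R makes the rotational term ½I(v/R)² = ½kMv², so KE_total = ½(1+k)Mv² = (3/4)Mv².
Energy conservation Mgh = ½(1+k)Mv² gives v = √(2gh/(1+k)) = √(2 × 10 × 3.18 / 1.5) = 6.512 m/s.
Then ω = v/R = 6.512 / 0.27 ≈ 24.1 rad/s.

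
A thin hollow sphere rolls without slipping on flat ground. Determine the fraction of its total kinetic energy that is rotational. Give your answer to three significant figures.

fraction ≈ 0.400

With I = (2/3)MR², the ratio k = I/(MR²) is 2/3.
Since ω = v/R, the translational part is ½Mv² and the rotational part is ½I(v/R)² = ½kMv²; the total is ½(1+k)Mv².
The rotational fraction is therefore k/(1+k) = (2/3)/1.667 ≈ 0.400.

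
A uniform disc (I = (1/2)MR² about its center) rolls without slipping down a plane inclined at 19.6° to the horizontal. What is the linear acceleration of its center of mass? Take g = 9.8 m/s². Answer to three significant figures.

With I = (1/2)MR², the ratio k = I/(MR²) is 0.5.
Newton's second law down the slope: Mg sinθ − f = Ma. The torque equation fR = Iα (with α = a/R) gives f = kMa.
Eliminating f: Mg sinθ = (1+k)Ma, so a = g sinθ/(1+k) = 9.8 × sin19.6° / 1.5 ≈ 2.19 m/s².

a ≈ 2.19 m/s²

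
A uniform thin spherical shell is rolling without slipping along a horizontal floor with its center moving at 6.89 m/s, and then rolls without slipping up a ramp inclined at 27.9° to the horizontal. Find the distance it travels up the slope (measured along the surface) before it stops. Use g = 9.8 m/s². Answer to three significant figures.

Here I = (2/3)MR², so the shape factor k = I/(MR²) = 2/3.
Pure rolling means v = ωR; then KE = ½Mv² + ½I(v/R)² = ½(1+k)Mv² = (5/6)Mv².
Setting this equal to Mgh gives the vertical rise h = (1+k)v₀²/(2g) = 1.667×6.89²/(2×9.8) = 4.037 m.
Along the incline, d = h/sinθ = 4.037/sin27.9° ≈ 8.63 m.

d ≈ 8.63 m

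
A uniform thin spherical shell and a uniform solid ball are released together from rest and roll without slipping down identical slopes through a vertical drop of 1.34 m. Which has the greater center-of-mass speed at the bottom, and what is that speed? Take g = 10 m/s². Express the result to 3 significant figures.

For rolling without slipping, Mgh = ½(1+k)Mv² where k = I/(MR²), so v = √(2gh/(1+k)).
Uniform thin spherical shell: k = 2/3, giving v = √(2×10×1.34/1.667) = 4.01 m/s.
Uniform solid ball: k = 0.4, giving v = √(2×10×1.34/1.4) = 4.375 m/s.
The smaller k wins: the uniform solid ball, at ≈ 4.38 m/s.

the uniform solid ball, at v ≈ 4.38 m/s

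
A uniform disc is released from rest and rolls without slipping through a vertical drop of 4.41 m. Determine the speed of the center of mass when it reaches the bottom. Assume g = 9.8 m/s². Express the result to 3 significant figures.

Here I = (1/2)MR², so the shape factor k = I/(MR²) = 0.5.
Since it rolls without slipping, ω = v/R and KE = ½Mv² + ½Iω² = ½(1+k)Mv² = (3/4)Mv².
Setting Mgh = (3/4)Mv² gives v = √(2gh/(1+k)) = √(2·9.8·4.41/1.5) ≈ 7.59 m/s.

v ≈ 7.59 m/s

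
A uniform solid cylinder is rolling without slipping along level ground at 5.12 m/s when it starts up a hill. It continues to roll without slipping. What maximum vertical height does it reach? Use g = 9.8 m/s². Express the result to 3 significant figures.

h ≈ 2.01 m

The moment of inertia is (1/2)MR², giving k ≡ I/(MR²) = 0.5.
The rolling condition ω = v/R makes the rotational term ½I(v/R)² = ½kMv², so KE_total = ½(1+k)Mv² = (3/4)Mv².
At the top the kinetic energy is zero, so (3/4)Mv₀² = Mgh.
Thus h = (1+k)v₀²/(2g) = 1.5 × 5.12² / (2 × 9.8) ≈ 2.01 m.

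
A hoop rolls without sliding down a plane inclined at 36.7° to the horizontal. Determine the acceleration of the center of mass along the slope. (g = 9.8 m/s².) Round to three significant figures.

For this body I = MR², i.e. k = I/(MR²) = 1.
Along the incline Mg sinθ − f = Ma, and torque about the center fR = Iα = kMR²(a/R) gives f = kMa.
Eliminating f: Mg sinθ = (1+k)Ma, so a = g sinθ/(1+k) = 9.8 × sin36.7° / 2 ≈ 2.93 m/s².

a ≈ 2.93 m/s²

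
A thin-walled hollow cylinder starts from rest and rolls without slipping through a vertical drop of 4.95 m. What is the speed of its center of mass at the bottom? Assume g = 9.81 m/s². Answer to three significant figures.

For this body I = MR², i.e. k = I/(MR²) = 1.
Since it rolls without slipping, ω = v/R and KE = ½Mv² + ½Iω² = ½(1+k)Mv² = Mv².
Setting Mgh = Mv² gives v = √(2gh/(1+k)) = √(2·9.81·4.95/2) ≈ 6.97 m/s.

v ≈ 6.97 m/s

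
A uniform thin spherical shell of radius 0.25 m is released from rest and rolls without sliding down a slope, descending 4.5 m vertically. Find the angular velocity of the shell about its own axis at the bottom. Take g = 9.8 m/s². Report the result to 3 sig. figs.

The moment of inertia is (2/3)MR², giving k ≡ I/(MR²) = 2/3.
Since it rolls without slipping, ω = v/R and KE = ½Mv² + ½Iω² = ½(1+k)Mv² = (5/6)Mv².
Energy conservation Mgh = ½(1+k)Mv² gives v = √(2gh/(1+k)) = √(2 × 9.8 × 4.5 / 1.667) = 7.275 m/s.
The angular speed follows from ω = v/R = 7.275/0.25 ≈ 29.1 rad/s.

ω ≈ 29.1 rad/s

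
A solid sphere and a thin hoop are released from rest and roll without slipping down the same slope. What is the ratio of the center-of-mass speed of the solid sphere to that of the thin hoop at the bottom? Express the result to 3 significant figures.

Each satisfies Mgh = ½(1+k)Mv² with k = I/(MR²), so v ∝ 1/√(1+k).
For the solid sphere k = 0.4; for the thin hoop k = 1.
v₁/v₂ = √((1+k₂)/(1+k₁)) = √(2/1.4) ≈ 1.20.

v_ratio ≈ 1.20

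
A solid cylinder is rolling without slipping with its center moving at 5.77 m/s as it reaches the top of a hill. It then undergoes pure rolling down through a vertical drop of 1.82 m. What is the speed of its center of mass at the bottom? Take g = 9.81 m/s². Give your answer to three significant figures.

The moment of inertia is (1/2)MR², giving k ≡ I/(MR²) = 0.5.
Pure rolling means v = ωR; then KE = ½Mv² + ½I(v/R)² = ½(1+k)Mv² = (3/4)Mv².
Energy conservation: (3/4)Mv₀² + Mgh = (3/4)Mv², so v² = v₀² + 2gh/(1+k).
v = √(5.77² + 2×9.81×1.82/1.5) = √57.1 ≈ 7.56 m/s.

v ≈ 7.56 m/s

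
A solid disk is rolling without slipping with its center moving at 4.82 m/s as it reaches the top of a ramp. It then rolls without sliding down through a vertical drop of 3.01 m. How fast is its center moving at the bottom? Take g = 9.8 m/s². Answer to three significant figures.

v ≈ 7.91 m/s

With I = (1/2)MR², the ratio k = I/(MR²) is 0.5.
The rolling condition ω = v/R makes the rotational term ½I(v/R)² = ½kMv², so KE_total = ½(1+k)Mv² = (3/4)Mv².
Conserving energy between top and bottom: (3/4)Mv² = (3/4)Mv₀² + Mgh, hence v² = v₀² + 2gh/(1+k).
v = √(4.82² + 2×9.8×3.01/1.5) = √62.56 ≈ 7.91 m/s.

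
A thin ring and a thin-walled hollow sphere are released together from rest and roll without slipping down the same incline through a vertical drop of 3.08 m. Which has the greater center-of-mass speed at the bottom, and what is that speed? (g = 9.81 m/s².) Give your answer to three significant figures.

the thin-walled hollow sphere, at v ≈ 6.02 m/s

For rolling without slipping, Mgh = ½(1+k)Mv² where k = I/(MR²), so v = √(2gh/(1+k)).
Thin ring: k = 1, giving v = √(2×9.81×3.08/2) = 5.497 m/s.
Thin-walled hollow sphere: k = 2/3, giving v = √(2×9.81×3.08/1.667) = 6.021 m/s.
The smaller k wins: the thin-walled hollow sphere, at ≈ 6.02 m/s.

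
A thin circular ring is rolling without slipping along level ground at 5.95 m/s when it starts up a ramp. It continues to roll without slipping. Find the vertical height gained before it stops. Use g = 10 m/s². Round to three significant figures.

With I = MR², the ratio k = I/(MR²) is 1.
Since it rolls without slipping, ω = v/R and KE = ½Mv² + ½Iω² = ½(1+k)Mv² = Mv².
All of this converts to potential energy at the highest point: Mv₀² = Mgh.
Thus h = (1+k)v₀²/(2g) = 2 × 5.95² / (2 × 10) ≈ 3.54 m.

h ≈ 3.54 m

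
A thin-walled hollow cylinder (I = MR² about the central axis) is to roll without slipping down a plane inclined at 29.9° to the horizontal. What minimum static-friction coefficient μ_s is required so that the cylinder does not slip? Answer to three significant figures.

Here I = MR², so the shape factor k = I/(MR²) = 1.
Translational: Mg sinθ − f = Ma. Rotational about the CM: fR = Iα = kMRa, so f = kMa.
These give a = g sinθ/(1+k) and the required friction f = kMg sinθ/(1+k).
With N = Mg cosθ, the no-slip condition f ≤ μN gives μ_min = f/N = k tanθ/(1+k).
μ_min = 1 × tan29.9° / 2 ≈ 0.288.

μ_min ≈ 0.288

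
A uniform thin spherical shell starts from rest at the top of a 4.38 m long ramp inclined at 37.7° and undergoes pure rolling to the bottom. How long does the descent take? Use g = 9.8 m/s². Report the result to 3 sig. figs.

t ≈ 1.56 s

With I = (2/3)MR², the ratio k = I/(MR²) is 2/3.
Newton's second law down the slope: Mg sinθ − f = Ma. The torque equation fR = Iα (with α = a/R) gives f = kMa.
Hence a = g sinθ/(1+k) = 9.8×sin37.7°/1.667 = 3.596 m/s².
Starting from rest, L = ½at², so t = √(2L/a) = √(2×4.38/3.596) ≈ 1.56 s.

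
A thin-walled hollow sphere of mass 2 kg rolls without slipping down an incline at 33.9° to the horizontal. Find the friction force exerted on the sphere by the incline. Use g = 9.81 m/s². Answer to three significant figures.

The moment of inertia is (2/3)MR², giving k ≡ I/(MR²) = 2/3.
Newton's second law down the slope: Mg sinθ − f = Ma. The torque equation fR = Iα (with α = a/R) gives f = kMa.
Combining, a = g sinθ/(1+k) and f = kMa = kMg sinθ/(1+k).
f = (2/3) × 2 × 9.81 × sin33.9° / 1.667 ≈ 4.38 N.

f ≈ 4.38 N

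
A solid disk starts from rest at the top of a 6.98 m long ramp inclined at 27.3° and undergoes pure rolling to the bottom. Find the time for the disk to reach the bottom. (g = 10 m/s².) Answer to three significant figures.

t ≈ 2.14 s

The moment of inertia is (1/2)MR², giving k ≡ I/(MR²) = 0.5.
Newton's second law down the slope: Mg sinθ − f = Ma. The torque equation fR = Iα (with α = a/R) gives f = kMa.
Hence a = g sinθ/(1+k) = 10×sin27.3°/1.5 = 3.058 m/s².
Starting from rest, L = ½at², so t = √(2L/a) = √(2×6.98/3.058) ≈ 2.14 s.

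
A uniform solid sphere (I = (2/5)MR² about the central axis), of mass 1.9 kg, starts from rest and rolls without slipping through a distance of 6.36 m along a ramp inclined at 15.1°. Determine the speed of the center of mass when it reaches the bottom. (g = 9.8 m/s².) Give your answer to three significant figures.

v ≈ 4.82 m/s

For this body I = (2/5)MR², i.e. k = I/(MR²) = 0.4.
The rolling condition ω = v/R makes the rotational term ½I(v/R)² = ½kMv², so KE_total = ½(1+k)Mv² = (7/10)Mv².
The vertical drop is h = L sinθ = 6.36 × sin15.1° = 1.657 m.
Energy conservation: Mgh = (7/10)Mv², so v = √(2gh/(1+k)) = √(2 × 9.8 × 1.657 / 1.4) ≈ 4.82 m/s.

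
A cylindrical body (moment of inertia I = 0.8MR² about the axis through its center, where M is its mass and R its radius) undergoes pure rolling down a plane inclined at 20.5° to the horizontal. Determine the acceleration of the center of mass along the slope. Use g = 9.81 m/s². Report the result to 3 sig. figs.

a ≈ 1.91 m/s²

Here I = 0.8MR², so the shape factor k = I/(MR²) = 0.8.
Along the incline Mg sinθ − f = Ma, and torque about the center fR = Iα = kMR²(a/R) gives f = kMa.
Eliminating f: Mg sinθ = (1+k)Ma, so a = g sinθ/(1+k) = 9.81 × sin20.5° / 1.8 ≈ 1.91 m/s².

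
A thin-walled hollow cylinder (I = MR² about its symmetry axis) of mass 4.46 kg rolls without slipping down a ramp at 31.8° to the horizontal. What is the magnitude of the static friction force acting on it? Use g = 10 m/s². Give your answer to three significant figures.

f ≈ 11.8 N

The moment of inertia is MR², giving k ≡ I/(MR²) = 1.
Translational: Mg sinθ − f = Ma. Rotational about the CM: fR = Iα = kMRa, so f = kMa.
Combining, a = g sinθ/(1+k) and f = kMa = kMg sinθ/(1+k).
f = 1 × 4.46 × 10 × sin31.8° / 2 ≈ 11.8 N.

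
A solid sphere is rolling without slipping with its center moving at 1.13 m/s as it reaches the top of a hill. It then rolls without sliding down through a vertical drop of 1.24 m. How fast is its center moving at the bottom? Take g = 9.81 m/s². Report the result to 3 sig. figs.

For this body I = (2/5)MR², i.e. k = I/(MR²) = 0.4.
Rolling without slipping gives ω = v/R, so the total kinetic energy is ½Mv² + ½Iω² = ½(1+k)Mv² = (7/10)Mv².
Conserving energy between top and bottom: (7/10)Mv² = (7/10)Mv₀² + Mgh, hence v² = v₀² + 2gh/(1+k).
v = √(1.13² + 2×9.81×1.24/1.4) = √18.65 ≈ 4.32 m/s.

v ≈ 4.32 m/s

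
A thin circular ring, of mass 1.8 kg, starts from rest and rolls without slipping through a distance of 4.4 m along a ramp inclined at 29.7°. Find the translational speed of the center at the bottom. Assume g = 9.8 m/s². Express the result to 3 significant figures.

With I = MR², the ratio k = I/(MR²) is 1.
The rolling condition ω = v/R makes the rotational term ½I(v/R)² = ½kMv², so KE_total = ½(1+k)Mv² = Mv².
The vertical drop is h = L sinθ = 4.4 × sin29.7° = 2.18 m.
Setting Mgh = Mv² gives v = √(2gh/(1+k)) = √(2·9.8·2.18/2) ≈ 4.62 m/s.

v ≈ 4.62 m/s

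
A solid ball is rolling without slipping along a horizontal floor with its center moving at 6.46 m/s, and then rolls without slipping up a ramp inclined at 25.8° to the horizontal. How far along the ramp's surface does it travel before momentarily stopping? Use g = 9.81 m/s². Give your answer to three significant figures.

d ≈ 6.84 m

The moment of inertia is (2/5)MR², giving k ≡ I/(MR²) = 0.4.
Rolling without slipping gives ω = v/R, so the total kinetic energy is ½Mv² + ½Iω² = ½(1+k)Mv² = (7/10)Mv².
Setting this equal to Mgh gives the vertical rise h = (1+k)v₀²/(2g) = 1.4×6.46²/(2×9.81) = 2.978 m.
The distance along the slope is d = h/sinθ = 2.978/sin25.8° ≈ 6.84 m.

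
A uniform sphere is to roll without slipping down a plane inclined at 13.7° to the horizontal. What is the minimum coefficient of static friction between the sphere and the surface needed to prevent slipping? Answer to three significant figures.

Here I = (2/5)MR², so the shape factor k = I/(MR²) = 0.4.
Along the incline Mg sinθ − f = Ma, and torque about the center fR = Iα = kMR²(a/R) gives f = kMa.
These give a = g sinθ/(1+k) and the required friction f = kMg sinθ/(1+k).
With N = Mg cosθ, the no-slip condition f ≤ μN gives μ_min = f/N = k tanθ/(1+k).
μ_min = 0.4 × tan13.7° / 1.4 ≈ 0.0696.

μ_min ≈ 0.0696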